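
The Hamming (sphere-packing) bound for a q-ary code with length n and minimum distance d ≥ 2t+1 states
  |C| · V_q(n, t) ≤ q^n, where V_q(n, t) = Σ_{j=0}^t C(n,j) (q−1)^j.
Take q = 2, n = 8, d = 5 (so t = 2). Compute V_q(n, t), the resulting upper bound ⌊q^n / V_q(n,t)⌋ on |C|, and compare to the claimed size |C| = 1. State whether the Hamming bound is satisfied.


V_q(n, t) = 37, q^n = 256, Hamming bound = 6, |C| = 1 ≤ bound (satisfied).

Step 1: Compute V_q(n, t) = Σ_{j=0}^2 C(n, j) (q−1)^j.
  j = 0: C(8,0)·(1)^0 = 1·1 = 1.
  j = 1: C(8,1)·(1)^1 = 8·1 = 8.
  j = 2: C(8,2)·(1)^2 = 28·1 = 28.
  V_q(n, t) = 1 + 8 + 28 = 37.
Step 2: q^n = 2^8 = 256.
Step 3: Hamming bound ⌊q^n / V_q(n,t)⌋ = ⌊256/37⌋ = 6.
Step 4: Compare |C| = 1 to 6: satisfied.
The claimed |C| lies below the Hamming bound.


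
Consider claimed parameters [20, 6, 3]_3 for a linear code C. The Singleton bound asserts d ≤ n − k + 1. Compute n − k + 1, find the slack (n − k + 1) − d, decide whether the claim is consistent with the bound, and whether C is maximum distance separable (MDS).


Singleton RHS = n − k + 1 = 15, slack = 12, bound satisfied, not MDS.

Singleton bound: d ≤ n − k + 1.
Here n = 20, k = 6, so n − k + 1 = 15.
Given d = 3, check d ≤ 15: YES.
Slack = (n − k + 1) − d = 12.
The code is NOT MDS (slack = 12 > 0).
Description: the claimed parameters are [20, 6, 3]_3; such a code would be non-MDS.


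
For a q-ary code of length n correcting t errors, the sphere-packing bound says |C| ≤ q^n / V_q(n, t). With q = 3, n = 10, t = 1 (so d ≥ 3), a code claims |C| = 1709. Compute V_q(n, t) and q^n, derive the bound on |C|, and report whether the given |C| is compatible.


V_q(n, t) = 21, q^n = 59049, Hamming bound = 2811, |C| = 1709 ≤ bound (satisfied).

Step 1: Compute V_q(n, t) = Σ_{j=0}^1 C(n, j) (q−1)^j.
  j = 0: C(10,0)·(2)^0 = 1·1 = 1.
  j = 1: C(10,1)·(2)^1 = 10·2 = 20.
  V_q(n, t) = 1 + 20 = 21.
Step 2: q^n = 3^10 = 59049.
Step 3: Hamming bound ⌊q^n / V_q(n,t)⌋ = ⌊59049/21⌋ = 2811.
Step 4: Compare |C| = 1709 to 2811: satisfied.
The claimed |C| lies below the Hamming bound.


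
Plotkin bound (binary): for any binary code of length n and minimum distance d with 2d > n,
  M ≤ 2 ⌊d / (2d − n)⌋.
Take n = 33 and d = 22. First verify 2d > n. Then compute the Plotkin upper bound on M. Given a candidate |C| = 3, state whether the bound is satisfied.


Plotkin bound M ≤ 4; given |C| = 3 ≤ bound (satisfied).

Check applicability: 2d = 44, n = 33.
2d − n = 11 > 0, so Plotkin applies.
Compute d/(2d−n) = 22/11 ≈ 2.0000.
⌊d/(2d−n)⌋ = 2.
Plotkin bound: M ≤ 2·2 = 4.
Given |C| = 3, check: satisfied.
This |C| is below the Plotkin bound.


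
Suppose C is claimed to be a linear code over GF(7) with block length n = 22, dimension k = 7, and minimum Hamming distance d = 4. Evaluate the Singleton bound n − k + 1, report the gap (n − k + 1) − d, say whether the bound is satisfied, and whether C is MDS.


Singleton RHS = n − k + 1 = 16, slack = 12, bound satisfied, not MDS.

Singleton bound: d ≤ n − k + 1.
Here n = 22, k = 7, so n − k + 1 = 16.
Given d = 4, check d ≤ 16: YES.
Slack = (n − k + 1) − d = 12.
The code is NOT MDS (slack = 12 > 0).
Description: the claimed parameters are [22, 7, 4]_7; such a code would be non-MDS.


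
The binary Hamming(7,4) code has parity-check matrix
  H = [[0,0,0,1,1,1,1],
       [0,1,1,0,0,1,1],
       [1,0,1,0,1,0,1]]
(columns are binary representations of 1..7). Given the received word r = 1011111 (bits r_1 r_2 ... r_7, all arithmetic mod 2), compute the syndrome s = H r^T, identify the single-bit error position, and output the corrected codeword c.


s = (0, 1, 0)^T, error position = 2, corrected codeword c = 1111111

Compute s = H r^T mod 2 one row at a time:
  s_1 = 1 + 1 + 1 + 1 = 4 ≡ 0 (mod 2).
  s_2 = 0 + 1 + 1 + 1 = 3 ≡ 1 (mod 2).
  s_3 = 1 + 1 + 1 + 1 = 4 ≡ 0 (mod 2).
s = (0, 1, 0)^T — this equals column 2 of H (binary 010), so error is at position 2.
Correct: flip bit 2 of r = 1011111 to get c = 1111111.


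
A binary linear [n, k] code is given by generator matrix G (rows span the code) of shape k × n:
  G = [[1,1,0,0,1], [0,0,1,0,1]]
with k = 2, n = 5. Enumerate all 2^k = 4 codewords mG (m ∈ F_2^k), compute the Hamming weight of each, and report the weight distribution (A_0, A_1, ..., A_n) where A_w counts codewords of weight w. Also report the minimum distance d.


Weight distribution: A_0 = 1, A_2 = 1, A_3 = 2. Minimum distance d = 2.

Enumerate all 2^2 = 4 messages m ∈ F_2^2.
For each, compute codeword c = mG in F_2^5, then tally its weight.
  m = 00 → c = 00000, weight = 0.
  m = 10 → c = 11001, weight = 3.
  m = 01 → c = 00101, weight = 2.
  m = 11 → c = 11100, weight = 3.
Tally weights:
  weight 0: 1 codewords.
  weight 2: 1 codewords.
  weight 3: 2 codewords.
Minimum distance d = smallest w > 0 with A_w > 0 = 2.
Sanity: Σ A_w = 4 = 2^2 = 4 ✓.


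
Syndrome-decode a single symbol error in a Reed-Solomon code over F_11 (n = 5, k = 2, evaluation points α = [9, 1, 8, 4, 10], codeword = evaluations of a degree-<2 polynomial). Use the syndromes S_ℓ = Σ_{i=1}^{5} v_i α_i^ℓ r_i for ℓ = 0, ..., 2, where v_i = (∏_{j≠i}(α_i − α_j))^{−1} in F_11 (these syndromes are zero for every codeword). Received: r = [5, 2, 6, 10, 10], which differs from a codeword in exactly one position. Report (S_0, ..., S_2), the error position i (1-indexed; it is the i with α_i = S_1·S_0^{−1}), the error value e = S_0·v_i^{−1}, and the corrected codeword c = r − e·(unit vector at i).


S = (8, 3, 8), error at position 5, error magnitude e = 6, c = [5, 2, 6, 10, 4].

Step 1: column multipliers v_i = (∏_{j≠i}(α_i − α_j))^{−1} mod 11.
  i = 1 (α = 9): (9−1)(9−8)(9−4)(9−10) = 8·1·5·(−1) = −40 ≡ 4, so v_1 = 4^{−1} = 3 (mod 11).
  i = 2 (α = 1): (1−9)(1−8)(1−4)(1−10) = (−8)·(−7)·(−3)·(−9) = 1512 ≡ 5, so v_2 = 5^{−1} = 9 (mod 11).
  i = 3 (α = 8): (8−9)(8−1)(8−4)(8−10) = (−1)·7·4·(−2) = 56 ≡ 1, so v_3 = 1^{−1} = 1 (mod 11).
  i = 4 (α = 4): (4−9)(4−1)(4−8)(4−10) = (−5)·3·(−4)·(−6) = −360 ≡ 3, so v_4 = 3^{−1} = 4 (mod 11).
  i = 5 (α = 10): (10−9)(10−1)(10−8)(10−4) = 1·9·2·6 = 108 ≡ 9, so v_5 = 9^{−1} = 5 (mod 11).
  v = [3, 9, 1, 4, 5].
Step 2: syndromes of r = [5, 2, 6, 10, 10] (all sums mod 11).
  S_0 = Σ v_i r_i = 3·5 + 9·2 + 1·6 + 4·10 + 5·10 = 129 ≡ 8.
  S_1 = Σ v_i α_i r_i = 3·9·5 + 9·1·2 + 1·8·6 + 4·4·10 + 5·10·10 = 861 ≡ 3.
  α_i^2 mod 11 = [4, 1, 9, 5, 1].
  S_2 = Σ v_i α_i^2 r_i = 3·4·5 + 9·1·2 + 1·9·6 + 4·5·10 + 5·1·10 = 382 ≡ 8.
  S = (8, 3, 8) ≠ 0, so r is not a codeword (an error is present).
Step 3: locate the error. For a single error e at position i, S_ℓ = v_i·e·α_i^ℓ, so α_err = S_1/S_0.
  S_0^{−1} = 8^{−1} = 7 (mod 11), so α_err = 3·7 = 21 ≡ 10 = α_5. Error position i = 5.
  Consistency check: S_2/S_1 = 8·4 = 32 ≡ 10 = α_err ✓ (single-error assumption holds).
Step 4: error magnitude e = S_0/v_5 = S_0·∏_{j≠5}(α_5 − α_j) = 8·9 = 72 ≡ 6 (mod 11).
Step 5: correct position 5: c_5 = r_5 − e = 10 − 6 ≡ 4 (mod 11). Hence c = [5, 2, 6, 10, 4].
  Check: interpolating c through the α_i gives m(x) = 3 + 10·x (degree < 2) with m(α_i) = c_i for every i, so c is indeed a codeword.


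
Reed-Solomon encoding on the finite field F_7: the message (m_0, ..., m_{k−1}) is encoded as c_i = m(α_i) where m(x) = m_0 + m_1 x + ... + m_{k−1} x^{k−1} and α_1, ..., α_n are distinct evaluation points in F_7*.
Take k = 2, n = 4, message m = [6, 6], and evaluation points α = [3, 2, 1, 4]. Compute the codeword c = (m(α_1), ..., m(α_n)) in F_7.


c = [3, 4, 5, 2]

Message polynomial: m(x) = 6 + 6·x (mod 7).
For each evaluation point α_i, compute m(α_i) mod 7:
  α_1 = 3: Horner steps 6 → 3, so m(3) = 3.
  α_2 = 2: Horner steps 6 → 4, so m(2) = 4.
  α_3 = 1: Horner steps 6 → 5, so m(1) = 5.
  α_4 = 4: Horner steps 6 → 2, so m(4) = 2.
Codeword c = [3, 4, 5, 2] ∈ F_7^4.


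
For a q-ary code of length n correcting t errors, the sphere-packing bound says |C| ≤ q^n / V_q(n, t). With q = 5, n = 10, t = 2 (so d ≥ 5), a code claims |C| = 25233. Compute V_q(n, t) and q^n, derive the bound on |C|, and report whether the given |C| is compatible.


V_q(n, t) = 761, q^n = 9765625, Hamming bound = 12832, |C| = 25233 > bound (violated).

Step 1: Compute V_q(n, t) = Σ_{j=0}^2 C(n, j) (q−1)^j.
  j = 0: C(10,0)·(4)^0 = 1·1 = 1.
  j = 1: C(10,1)·(4)^1 = 10·4 = 40.
  j = 2: C(10,2)·(4)^2 = 45·16 = 720.
  V_q(n, t) = 1 + 40 + 720 = 761.
Step 2: q^n = 5^10 = 9765625.
Step 3: Hamming bound ⌊q^n / V_q(n,t)⌋ = ⌊9765625/761⌋ = 12832.
Step 4: Compare |C| = 25233 to 12832: violated.
The claimed |C| lies above the Hamming bound, so no 5-ary code of length 10 with d ≥ 5 can have 25233 codewords.


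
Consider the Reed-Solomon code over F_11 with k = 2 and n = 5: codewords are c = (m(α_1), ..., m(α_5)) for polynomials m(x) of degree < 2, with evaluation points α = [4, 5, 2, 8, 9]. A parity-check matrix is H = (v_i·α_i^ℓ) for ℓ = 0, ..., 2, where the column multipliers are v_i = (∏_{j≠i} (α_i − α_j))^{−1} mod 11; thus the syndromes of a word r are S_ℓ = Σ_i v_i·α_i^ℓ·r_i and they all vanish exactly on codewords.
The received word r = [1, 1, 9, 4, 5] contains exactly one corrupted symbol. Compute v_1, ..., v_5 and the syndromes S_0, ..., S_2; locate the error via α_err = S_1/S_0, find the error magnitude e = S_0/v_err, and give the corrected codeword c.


S = (3, 1, 4), error at position 1, error magnitude e = 1, c = [0, 1, 9, 4, 5].

Step 1: column multipliers v_i = (∏_{j≠i}(α_i − α_j))^{−1} mod 11.
  i = 1 (α = 4): (4−5)(4−2)(4−8)(4−9) = (−1)·2·(−4)·(−5) = −40 ≡ 4, so v_1 = 4^{−1} = 3 (mod 11).
  i = 2 (α = 5): (5−4)(5−2)(5−8)(5−9) = 1·3·(−3)·(−4) = 36 ≡ 3, so v_2 = 3^{−1} = 4 (mod 11).
  i = 3 (α = 2): (2−4)(2−5)(2−8)(2−9) = (−2)·(−3)·(−6)·(−7) = 252 ≡ 10, so v_3 = 10^{−1} = 10 (mod 11).
  i = 4 (α = 8): (8−4)(8−5)(8−2)(8−9) = 4·3·6·(−1) = −72 ≡ 5, so v_4 = 5^{−1} = 9 (mod 11).
  i = 5 (α = 9): (9−4)(9−5)(9−2)(9−8) = 5·4·7·1 = 140 ≡ 8, so v_5 = 8^{−1} = 7 (mod 11).
  v = [3, 4, 10, 9, 7].
Step 2: syndromes of r = [1, 1, 9, 4, 5] (all sums mod 11).
  S_0 = Σ v_i r_i = 3·1 + 4·1 + 10·9 + 9·4 + 7·5 = 168 ≡ 3.
  S_1 = Σ v_i α_i r_i = 3·4·1 + 4·5·1 + 10·2·9 + 9·8·4 + 7·9·5 = 815 ≡ 1.
  α_i^2 mod 11 = [5, 3, 4, 9, 4].
  S_2 = Σ v_i α_i^2 r_i = 3·5·1 + 4·3·1 + 10·4·9 + 9·9·4 + 7·4·5 = 851 ≡ 4.
  S = (3, 1, 4) ≠ 0, so r is not a codeword (an error is present).
Step 3: locate the error. For a single error e at position i, S_ℓ = v_i·e·α_i^ℓ, so α_err = S_1/S_0.
  S_0^{−1} = 3^{−1} = 4 (mod 11), so α_err = 1·4 = 4 ≡ 4 = α_1. Error position i = 1.
  Consistency check: S_2/S_1 = 4·1 = 4 ≡ 4 = α_err ✓ (single-error assumption holds).
Step 4: error magnitude e = S_0/v_1 = S_0·∏_{j≠1}(α_1 − α_j) = 3·4 = 12 ≡ 1 (mod 11).
Step 5: correct position 1: c_1 = r_1 − e = 1 − 1 ≡ 0 (mod 11). Hence c = [0, 1, 9, 4, 5].
  Check: interpolating c through the α_i gives m(x) = 7 + 1·x (degree < 2) with m(α_i) = c_i for every i, so c is indeed a codeword.


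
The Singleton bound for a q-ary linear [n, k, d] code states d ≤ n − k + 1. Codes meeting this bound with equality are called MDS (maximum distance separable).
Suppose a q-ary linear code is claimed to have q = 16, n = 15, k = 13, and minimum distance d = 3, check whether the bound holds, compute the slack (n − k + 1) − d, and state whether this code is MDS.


Singleton RHS = n − k + 1 = 3, slack = 0, bound satisfied, MDS.

Singleton bound: d ≤ n − k + 1.
Here n = 15, k = 13, so n − k + 1 = 3.
Given d = 3, check d ≤ 3: YES.
Slack = (n − k + 1) − d = 0.
The code is MDS (slack = 0).
Description: the claimed parameters are [15, 13, 3]_16; such a code would be MDS (meets Singleton bound).


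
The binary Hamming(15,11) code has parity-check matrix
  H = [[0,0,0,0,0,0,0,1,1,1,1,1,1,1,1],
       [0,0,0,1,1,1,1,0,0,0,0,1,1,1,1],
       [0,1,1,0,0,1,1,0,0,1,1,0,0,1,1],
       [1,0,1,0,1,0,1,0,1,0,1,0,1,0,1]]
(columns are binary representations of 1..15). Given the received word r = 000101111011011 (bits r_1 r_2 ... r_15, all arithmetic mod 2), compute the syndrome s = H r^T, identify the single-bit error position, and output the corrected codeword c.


s = (0, 0, 1, 0)^T, error position = 2, corrected codeword c = 010101111011011

Compute s = H r^T mod 2 one row at a time:
  s_1 = 1 + 1 + 0 + 1 + 1 + 0 + 1 + 1 = 6 ≡ 0 (mod 2).
  s_2 = 1 + 0 + 1 + 1 + 1 + 0 + 1 + 1 = 6 ≡ 0 (mod 2).
  s_3 = 0 + 0 + 1 + 1 + 0 + 1 + 1 + 1 = 5 ≡ 1 (mod 2).
  s_4 = 0 + 0 + 0 + 1 + 1 + 1 + 0 + 1 = 4 ≡ 0 (mod 2).
s = (0, 0, 1, 0)^T — this equals column 2 of H (binary 0010), so error is at position 2.
Correct: flip bit 2 of r = 000101111011011 to get c = 010101111011011.


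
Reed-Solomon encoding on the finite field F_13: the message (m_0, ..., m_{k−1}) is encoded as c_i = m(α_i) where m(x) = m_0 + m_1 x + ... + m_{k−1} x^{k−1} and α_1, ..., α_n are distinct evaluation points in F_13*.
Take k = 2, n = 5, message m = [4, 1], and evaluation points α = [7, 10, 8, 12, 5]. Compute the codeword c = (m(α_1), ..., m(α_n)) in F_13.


c = [11, 1, 12, 3, 9]

Message polynomial: m(x) = 4 + 1·x (mod 13).
For each evaluation point α_i, compute m(α_i) mod 13:
  α_1 = 7: Horner steps 1 → 11, so m(7) = 11.
  α_2 = 10: Horner steps 1 → 1, so m(10) = 1.
  α_3 = 8: Horner steps 1 → 12, so m(8) = 12.
  α_4 = 12: Horner steps 1 → 3, so m(12) = 3.
  α_5 = 5: Horner steps 1 → 9, so m(5) = 9.
Codeword c = [11, 1, 12, 3, 9] ∈ F_13^5.


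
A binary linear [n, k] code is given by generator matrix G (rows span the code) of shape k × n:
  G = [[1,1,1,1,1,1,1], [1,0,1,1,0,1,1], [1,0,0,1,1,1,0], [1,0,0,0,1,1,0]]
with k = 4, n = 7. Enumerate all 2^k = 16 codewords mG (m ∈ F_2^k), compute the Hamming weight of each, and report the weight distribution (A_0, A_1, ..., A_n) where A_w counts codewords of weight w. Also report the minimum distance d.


Weight distribution: A_0 = 1, A_1 = 1, A_2 = 1, A_3 = 5, A_4 = 5, A_5 = 1, A_6 = 1, A_7 = 1. Minimum distance d = 1.

Enumerate all 2^4 = 16 messages m ∈ F_2^4.
For each, compute codeword c = mG in F_2^7, then tally its weight.
  m = 0000 → c = 0000000, weight = 0.
  m = 1000 → c = 1111111, weight = 7.
  m = 0100 → c = 1011011, weight = 5.
  m = 1100 → c = 0100100, weight = 2.
  m = 0010 → c = 1001110, weight = 4.
  m = 1010 → c = 0110001, weight = 3.
  m = 0110 → c = 0010101, weight = 3.
  m = 1110 → c = 1101010, weight = 4.
  m = 0001 → c = 1000110, weight = 3.
  m = 1001 → c = 0111001, weight = 4.
  m = 0101 → c = 0011101, weight = 4.
  m = 1101 → c = 1100010, weight = 3.
  m = 0011 → c = 0001000, weight = 1.
  m = 1011 → c = 1110111, weight = 6.
  m = 0111 → c = 1010011, weight = 4.
  m = 1111 → c = 0101100, weight = 3.
Tally weights:
  weight 0: 1 codewords.
  weight 1: 1 codewords.
  weight 2: 1 codewords.
  weight 3: 5 codewords.
  weight 4: 5 codewords.
  weight 5: 1 codewords.
  weight 6: 1 codewords.
  weight 7: 1 codewords.
Minimum distance d = smallest w > 0 with A_w > 0 = 1.
Sanity: Σ A_w = 16 = 2^4 = 16 ✓.


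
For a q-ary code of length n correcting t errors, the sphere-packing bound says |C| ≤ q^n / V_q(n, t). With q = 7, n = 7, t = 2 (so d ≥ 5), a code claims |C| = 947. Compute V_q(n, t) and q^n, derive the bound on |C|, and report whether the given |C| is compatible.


V_q(n, t) = 799, q^n = 823543, Hamming bound = 1030, |C| = 947 ≤ bound (satisfied).

Step 1: Compute V_q(n, t) = Σ_{j=0}^2 C(n, j) (q−1)^j.
  j = 0: C(7,0)·(6)^0 = 1·1 = 1.
  j = 1: C(7,1)·(6)^1 = 7·6 = 42.
  j = 2: C(7,2)·(6)^2 = 21·36 = 756.
  V_q(n, t) = 1 + 42 + 756 = 799.
Step 2: q^n = 7^7 = 823543.
Step 3: Hamming bound ⌊q^n / V_q(n,t)⌋ = ⌊823543/799⌋ = 1030.
Step 4: Compare |C| = 947 to 1030: satisfied.
The claimed |C| lies below the Hamming bound.


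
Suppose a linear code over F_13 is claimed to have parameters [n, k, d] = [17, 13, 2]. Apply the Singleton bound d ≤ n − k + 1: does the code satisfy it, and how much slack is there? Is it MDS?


Singleton RHS = n − k + 1 = 5, slack = 3, bound satisfied, not MDS.

Singleton bound: d ≤ n − k + 1.
Here n = 17, k = 13, so n − k + 1 = 5.
Given d = 2, check d ≤ 5: YES.
Slack = (n − k + 1) − d = 3.
The code is NOT MDS (slack = 3 > 0).
Description: the claimed parameters are [17, 13, 2]_13; such a code would be non-MDS.


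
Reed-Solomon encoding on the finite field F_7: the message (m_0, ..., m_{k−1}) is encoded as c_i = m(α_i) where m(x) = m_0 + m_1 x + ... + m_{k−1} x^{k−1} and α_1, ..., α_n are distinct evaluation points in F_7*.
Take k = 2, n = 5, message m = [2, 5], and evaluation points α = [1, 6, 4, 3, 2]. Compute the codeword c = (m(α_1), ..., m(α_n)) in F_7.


c = [0, 4, 1, 3, 5]

Message polynomial: m(x) = 2 + 5·x (mod 7).
For each evaluation point α_i, compute m(α_i) mod 7:
  α_1 = 1: Horner steps 5 → 0, so m(1) = 0.
  α_2 = 6: Horner steps 5 → 4, so m(6) = 4.
  α_3 = 4: Horner steps 5 → 1, so m(4) = 1.
  α_4 = 3: Horner steps 5 → 3, so m(3) = 3.
  α_5 = 2: Horner steps 5 → 5, so m(2) = 5.
Codeword c = [0, 4, 1, 3, 5] ∈ F_7^5.


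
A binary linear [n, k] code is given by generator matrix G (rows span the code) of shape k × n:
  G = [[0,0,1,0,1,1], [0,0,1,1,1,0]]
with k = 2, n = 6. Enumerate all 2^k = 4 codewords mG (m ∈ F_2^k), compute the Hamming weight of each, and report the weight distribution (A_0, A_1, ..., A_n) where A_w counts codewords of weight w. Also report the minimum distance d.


Weight distribution: A_0 = 1, A_2 = 1, A_3 = 2. Minimum distance d = 2.

Enumerate all 2^2 = 4 messages m ∈ F_2^2.
For each, compute codeword c = mG in F_2^6, then tally its weight.
  m = 00 → c = 000000, weight = 0.
  m = 10 → c = 001011, weight = 3.
  m = 01 → c = 001110, weight = 3.
  m = 11 → c = 000101, weight = 2.
Tally weights:
  weight 0: 1 codewords.
  weight 2: 1 codewords.
  weight 3: 2 codewords.
Minimum distance d = smallest w > 0 with A_w > 0 = 2.
Sanity: Σ A_w = 4 = 2^2 = 4 ✓.


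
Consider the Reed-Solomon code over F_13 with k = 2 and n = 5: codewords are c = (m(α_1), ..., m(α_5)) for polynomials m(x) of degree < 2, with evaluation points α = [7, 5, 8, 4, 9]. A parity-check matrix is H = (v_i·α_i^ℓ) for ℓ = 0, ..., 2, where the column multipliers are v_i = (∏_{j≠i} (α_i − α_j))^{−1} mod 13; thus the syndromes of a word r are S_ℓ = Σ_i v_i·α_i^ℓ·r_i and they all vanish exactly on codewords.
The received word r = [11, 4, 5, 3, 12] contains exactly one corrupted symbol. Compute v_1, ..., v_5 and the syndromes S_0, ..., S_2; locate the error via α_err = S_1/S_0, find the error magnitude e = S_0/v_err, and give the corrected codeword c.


S = (10, 11, 3), error at position 2, error magnitude e = 7, c = [11, 10, 5, 3, 12].

Step 1: column multipliers v_i = (∏_{j≠i}(α_i − α_j))^{−1} mod 13.
  i = 1 (α = 7): (7−5)(7−8)(7−4)(7−9) = 2·(−1)·3·(−2) = 12 ≡ 12, so v_1 = 12^{−1} = 12 (mod 13).
  i = 2 (α = 5): (5−7)(5−8)(5−4)(5−9) = (−2)·(−3)·1·(−4) = −24 ≡ 2, so v_2 = 2^{−1} = 7 (mod 13).
  i = 3 (α = 8): (8−7)(8−5)(8−4)(8−9) = 1·3·4·(−1) = −12 ≡ 1, so v_3 = 1^{−1} = 1 (mod 13).
  i = 4 (α = 4): (4−7)(4−5)(4−8)(4−9) = (−3)·(−1)·(−4)·(−5) = 60 ≡ 8, so v_4 = 8^{−1} = 5 (mod 13).
  i = 5 (α = 9): (9−7)(9−5)(9−8)(9−4) = 2·4·1·5 = 40 ≡ 1, so v_5 = 1^{−1} = 1 (mod 13).
  v = [12, 7, 1, 5, 1].
Step 2: syndromes of r = [11, 4, 5, 3, 12] (all sums mod 13).
  S_0 = Σ v_i r_i = 12·11 + 7·4 + 1·5 + 5·3 + 1·12 = 192 ≡ 10.
  S_1 = Σ v_i α_i r_i = 12·7·11 + 7·5·4 + 1·8·5 + 5·4·3 + 1·9·12 = 1272 ≡ 11.
  α_i^2 mod 13 = [10, 12, 12, 3, 3].
  S_2 = Σ v_i α_i^2 r_i = 12·10·11 + 7·12·4 + 1·12·5 + 5·3·3 + 1·3·12 = 1797 ≡ 3.
  S = (10, 11, 3) ≠ 0, so r is not a codeword (an error is present).
Step 3: locate the error. For a single error e at position i, S_ℓ = v_i·e·α_i^ℓ, so α_err = S_1/S_0.
  S_0^{−1} = 10^{−1} = 4 (mod 13), so α_err = 11·4 = 44 ≡ 5 = α_2. Error position i = 2.
  Consistency check: S_2/S_1 = 3·6 = 18 ≡ 5 = α_err ✓ (single-error assumption holds).
Step 4: error magnitude e = S_0/v_2 = S_0·∏_{j≠2}(α_2 − α_j) = 10·2 = 20 ≡ 7 (mod 13).
Step 5: correct position 2: c_2 = r_2 − e = 4 − 7 ≡ 10 (mod 13). Hence c = [11, 10, 5, 3, 12].
  Check: interpolating c through the α_i gives m(x) = 1 + 7·x (degree < 2) with m(α_i) = c_i for every i, so c is indeed a codeword.


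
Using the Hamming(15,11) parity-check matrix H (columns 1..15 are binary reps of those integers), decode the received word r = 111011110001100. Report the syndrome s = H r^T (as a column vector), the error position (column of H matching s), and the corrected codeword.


s = (1, 1, 0, 1)^T, error position = 13, corrected codeword c = 111011110001000

Compute s = H r^T mod 2 one row at a time:
  s_1 = 1 + 0 + 0 + 0 + 1 + 1 + 0 + 0 = 3 ≡ 1 (mod 2).
  s_2 = 0 + 1 + 1 + 1 + 1 + 1 + 0 + 0 = 5 ≡ 1 (mod 2).
  s_3 = 1 + 1 + 1 + 1 + 0 + 0 + 0 + 0 = 4 ≡ 0 (mod 2).
  s_4 = 1 + 1 + 1 + 1 + 0 + 0 + 1 + 0 = 5 ≡ 1 (mod 2).
s = (1, 1, 0, 1)^T — this equals column 13 of H (binary 1101), so error is at position 13.
Correct: flip bit 13 of r = 111011110001100 to get c = 111011110001000.


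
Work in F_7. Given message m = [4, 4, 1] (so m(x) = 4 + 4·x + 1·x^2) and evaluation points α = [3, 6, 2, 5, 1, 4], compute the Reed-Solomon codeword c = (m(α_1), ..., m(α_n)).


c = [4, 1, 2, 0, 2, 1]

Message polynomial: m(x) = 4 + 4·x + 1·x^2 (mod 7).
For each evaluation point α_i, compute m(α_i) mod 7:
  α_1 = 3: Horner steps 1 → 0 → 4, so m(3) = 4.
  α_2 = 6: Horner steps 1 → 3 → 1, so m(6) = 1.
  α_3 = 2: Horner steps 1 → 6 → 2, so m(2) = 2.
  α_4 = 5: Horner steps 1 → 2 → 0, so m(5) = 0.
  α_5 = 1: Horner steps 1 → 5 → 2, so m(1) = 2.
  α_6 = 4: Horner steps 1 → 1 → 1, so m(4) = 1.
Codeword c = [4, 1, 2, 0, 2, 1] ∈ F_7^6.


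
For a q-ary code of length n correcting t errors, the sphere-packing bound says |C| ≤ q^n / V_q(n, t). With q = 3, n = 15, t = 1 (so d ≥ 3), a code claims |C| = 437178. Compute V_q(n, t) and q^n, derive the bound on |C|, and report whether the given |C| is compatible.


V_q(n, t) = 31, q^n = 14348907, Hamming bound = 462867, |C| = 437178 ≤ bound (satisfied).

Step 1: Compute V_q(n, t) = Σ_{j=0}^1 C(n, j) (q−1)^j.
  j = 0: C(15,0)·(2)^0 = 1·1 = 1.
  j = 1: C(15,1)·(2)^1 = 15·2 = 30.
  V_q(n, t) = 1 + 30 = 31.
Step 2: q^n = 3^15 = 14348907.
Step 3: Hamming bound ⌊q^n / V_q(n,t)⌋ = ⌊14348907/31⌋ = 462867.
Step 4: Compare |C| = 437178 to 462867: satisfied.
The claimed |C| lies below the Hamming bound.


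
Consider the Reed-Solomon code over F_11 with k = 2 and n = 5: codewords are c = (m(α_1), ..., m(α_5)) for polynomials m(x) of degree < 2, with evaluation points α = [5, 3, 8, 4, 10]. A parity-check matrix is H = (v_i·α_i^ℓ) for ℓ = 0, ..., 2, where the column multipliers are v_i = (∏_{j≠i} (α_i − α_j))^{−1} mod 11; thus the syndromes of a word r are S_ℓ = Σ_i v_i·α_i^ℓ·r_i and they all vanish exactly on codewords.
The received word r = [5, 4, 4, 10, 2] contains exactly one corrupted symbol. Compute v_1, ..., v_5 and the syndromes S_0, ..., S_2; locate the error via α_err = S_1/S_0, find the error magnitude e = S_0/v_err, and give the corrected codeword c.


S = (3, 2, 5), error at position 3, error magnitude e = 3, c = [5, 4, 1, 10, 2].

Step 1: column multipliers v_i = (∏_{j≠i}(α_i − α_j))^{−1} mod 11.
  i = 1 (α = 5): (5−3)(5−8)(5−4)(5−10) = 2·(−3)·1·(−5) = 30 ≡ 8, so v_1 = 8^{−1} = 7 (mod 11).
  i = 2 (α = 3): (3−5)(3−8)(3−4)(3−10) = (−2)·(−5)·(−1)·(−7) = 70 ≡ 4, so v_2 = 4^{−1} = 3 (mod 11).
  i = 3 (α = 8): (8−5)(8−3)(8−4)(8−10) = 3·5·4·(−2) = −120 ≡ 1, so v_3 = 1^{−1} = 1 (mod 11).
  i = 4 (α = 4): (4−5)(4−3)(4−8)(4−10) = (−1)·1·(−4)·(−6) = −24 ≡ 9, so v_4 = 9^{−1} = 5 (mod 11).
  i = 5 (α = 10): (10−5)(10−3)(10−8)(10−4) = 5·7·2·6 = 420 ≡ 2, so v_5 = 2^{−1} = 6 (mod 11).
  v = [7, 3, 1, 5, 6].
Step 2: syndromes of r = [5, 4, 4, 10, 2] (all sums mod 11).
  S_0 = Σ v_i r_i = 7·5 + 3·4 + 1·4 + 5·10 + 6·2 = 113 ≡ 3.
  S_1 = Σ v_i α_i r_i = 7·5·5 + 3·3·4 + 1·8·4 + 5·4·10 + 6·10·2 = 563 ≡ 2.
  α_i^2 mod 11 = [3, 9, 9, 5, 1].
  S_2 = Σ v_i α_i^2 r_i = 7·3·5 + 3·9·4 + 1·9·4 + 5·5·10 + 6·1·2 = 511 ≡ 5.
  S = (3, 2, 5) ≠ 0, so r is not a codeword (an error is present).
Step 3: locate the error. For a single error e at position i, S_ℓ = v_i·e·α_i^ℓ, so α_err = S_1/S_0.
  S_0^{−1} = 3^{−1} = 4 (mod 11), so α_err = 2·4 = 8 ≡ 8 = α_3. Error position i = 3.
  Consistency check: S_2/S_1 = 5·6 = 30 ≡ 8 = α_err ✓ (single-error assumption holds).
Step 4: error magnitude e = S_0/v_3 = S_0·∏_{j≠3}(α_3 − α_j) = 3·1 = 3 ≡ 3 (mod 11).
Step 5: correct position 3: c_3 = r_3 − e = 4 − 3 ≡ 1 (mod 11). Hence c = [5, 4, 1, 10, 2].
  Check: interpolating c through the α_i gives m(x) = 8 + 6·x (degree < 2) with m(α_i) = c_i for every i, so c is indeed a codeword.


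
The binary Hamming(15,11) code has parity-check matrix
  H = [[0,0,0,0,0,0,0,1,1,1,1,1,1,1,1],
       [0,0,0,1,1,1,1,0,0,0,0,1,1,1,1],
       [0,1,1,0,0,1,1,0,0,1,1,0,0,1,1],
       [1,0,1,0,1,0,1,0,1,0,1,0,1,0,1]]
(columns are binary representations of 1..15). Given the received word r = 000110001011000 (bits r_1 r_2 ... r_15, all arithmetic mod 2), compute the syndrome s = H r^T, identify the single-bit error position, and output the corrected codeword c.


s = (1, 1, 1, 1)^T, error position = 15, corrected codeword c = 000110001011001

Compute s = H r^T mod 2 one row at a time:
  s_1 = 0 + 1 + 0 + 1 + 1 + 0 + 0 + 0 = 3 ≡ 1 (mod 2).
  s_2 = 1 + 1 + 0 + 0 + 1 + 0 + 0 + 0 = 3 ≡ 1 (mod 2).
  s_3 = 0 + 0 + 0 + 0 + 0 + 1 + 0 + 0 = 1 ≡ 1 (mod 2).
  s_4 = 0 + 0 + 1 + 0 + 1 + 1 + 0 + 0 = 3 ≡ 1 (mod 2).
s = (1, 1, 1, 1)^T — this equals column 15 of H (binary 1111), so error is at position 15.
Correct: flip bit 15 of r = 000110001011000 to get c = 000110001011001.


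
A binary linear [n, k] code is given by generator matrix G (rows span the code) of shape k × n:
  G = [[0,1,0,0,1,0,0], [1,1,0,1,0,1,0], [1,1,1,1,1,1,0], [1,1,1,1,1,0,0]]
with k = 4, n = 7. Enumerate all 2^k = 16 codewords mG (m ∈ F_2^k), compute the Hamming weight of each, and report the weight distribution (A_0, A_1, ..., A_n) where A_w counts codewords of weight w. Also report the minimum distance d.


Weight distribution: A_0 = 1, A_1 = 1, A_2 = 3, A_3 = 6, A_4 = 3, A_5 = 1, A_6 = 1. Minimum distance d = 1.

Enumerate all 2^4 = 16 messages m ∈ F_2^4.
For each, compute codeword c = mG in F_2^7, then tally its weight.
  m = 0000 → c = 0000000, weight = 0.
  m = 1000 → c = 0100100, weight = 2.
  m = 0100 → c = 1101010, weight = 4.
  m = 1100 → c = 1001110, weight = 4.
  m = 0010 → c = 1111110, weight = 6.
  m = 1010 → c = 1011010, weight = 4.
  m = 0110 → c = 0010100, weight = 2.
  m = 1110 → c = 0110000, weight = 2.
  m = 0001 → c = 1111100, weight = 5.
  m = 1001 → c = 1011000, weight = 3.
  m = 0101 → c = 0010110, weight = 3.
  m = 1101 → c = 0110010, weight = 3.
  m = 0011 → c = 0000010, weight = 1.
  m = 1011 → c = 0100110, weight = 3.
  m = 0111 → c = 1101000, weight = 3.
  m = 1111 → c = 1001100, weight = 3.
Tally weights:
  weight 0: 1 codewords.
  weight 1: 1 codewords.
  weight 2: 3 codewords.
  weight 3: 6 codewords.
  weight 4: 3 codewords.
  weight 5: 1 codewords.
  weight 6: 1 codewords.
Minimum distance d = smallest w > 0 with A_w > 0 = 1.
Sanity: Σ A_w = 16 = 2^4 = 16 ✓.


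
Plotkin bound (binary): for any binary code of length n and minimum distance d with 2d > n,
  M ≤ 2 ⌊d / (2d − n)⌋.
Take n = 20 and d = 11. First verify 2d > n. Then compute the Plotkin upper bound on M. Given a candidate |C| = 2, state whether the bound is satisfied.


Plotkin bound M ≤ 10; given |C| = 2 ≤ bound (satisfied).

Check applicability: 2d = 22, n = 20.
2d − n = 2 > 0, so Plotkin applies.
Compute d/(2d−n) = 11/2 ≈ 5.5000.
⌊d/(2d−n)⌋ = 5.
Plotkin bound: M ≤ 2·5 = 10.
Given |C| = 2, check: satisfied.
This |C| is below the Plotkin bound.


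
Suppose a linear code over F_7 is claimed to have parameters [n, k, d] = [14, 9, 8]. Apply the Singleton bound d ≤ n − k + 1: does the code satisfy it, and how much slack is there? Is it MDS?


Singleton RHS = n − k + 1 = 6, slack = -2, bound violated (no such code; not MDS).

Singleton bound: d ≤ n − k + 1.
Here n = 14, k = 9, so n − k + 1 = 6.
Given d = 8, check d ≤ 6: NO.
Slack = (n − k + 1) − d = -2.
The slack is negative: d = 8 exceeds n − k + 1 = 6 by 2, so the Singleton bound is violated and no linear [14, 9, 8]_7 code can exist. In particular it is not MDS (MDS requires d = n − k + 1 exactly).
Description: the claimed parameters are [14, 9, 8]_7; such a code would be impossible (violates the Singleton bound).


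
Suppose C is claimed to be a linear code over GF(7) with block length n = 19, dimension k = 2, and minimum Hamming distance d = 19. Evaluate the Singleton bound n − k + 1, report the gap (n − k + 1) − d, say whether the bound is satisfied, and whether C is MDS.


Singleton RHS = n − k + 1 = 18, slack = -1, bound violated (no such code; not MDS).

Singleton bound: d ≤ n − k + 1.
Here n = 19, k = 2, so n − k + 1 = 18.
Given d = 19, check d ≤ 18: NO.
Slack = (n − k + 1) − d = -1.
The slack is negative: d = 19 exceeds n − k + 1 = 18 by 1, so the Singleton bound is violated and no linear [19, 2, 19]_7 code can exist. In particular it is not MDS (MDS requires d = n − k + 1 exactly).
Description: the claimed parameters are [19, 2, 19]_7; such a code would be impossible (violates the Singleton bound).


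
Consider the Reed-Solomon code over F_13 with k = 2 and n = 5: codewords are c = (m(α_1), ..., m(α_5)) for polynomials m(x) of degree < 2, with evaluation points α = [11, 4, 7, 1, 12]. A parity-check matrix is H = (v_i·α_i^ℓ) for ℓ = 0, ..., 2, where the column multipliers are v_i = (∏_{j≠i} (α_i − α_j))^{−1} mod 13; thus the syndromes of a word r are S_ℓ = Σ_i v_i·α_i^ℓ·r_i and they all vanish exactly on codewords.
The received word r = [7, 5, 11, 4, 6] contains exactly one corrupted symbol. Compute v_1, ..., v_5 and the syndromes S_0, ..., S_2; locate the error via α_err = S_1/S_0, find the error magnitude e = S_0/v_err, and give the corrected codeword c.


S = (10, 1, 4), error at position 2, error magnitude e = 4, c = [7, 1, 11, 4, 6].

Step 1: column multipliers v_i = (∏_{j≠i}(α_i − α_j))^{−1} mod 13.
  i = 1 (α = 11): (11−4)(11−7)(11−1)(11−12) = 7·4·10·(−1) = −280 ≡ 6, so v_1 = 6^{−1} = 11 (mod 13).
  i = 2 (α = 4): (4−11)(4−7)(4−1)(4−12) = (−7)·(−3)·3·(−8) = −504 ≡ 3, so v_2 = 3^{−1} = 9 (mod 13).
  i = 3 (α = 7): (7−11)(7−4)(7−1)(7−12) = (−4)·3·6·(−5) = 360 ≡ 9, so v_3 = 9^{−1} = 3 (mod 13).
  i = 4 (α = 1): (1−11)(1−4)(1−7)(1−12) = (−10)·(−3)·(−6)·(−11) = 1980 ≡ 4, so v_4 = 4^{−1} = 10 (mod 13).
  i = 5 (α = 12): (12−11)(12−4)(12−7)(12−1) = 1·8·5·11 = 440 ≡ 11, so v_5 = 11^{−1} = 6 (mod 13).
  v = [11, 9, 3, 10, 6].
Step 2: syndromes of r = [7, 5, 11, 4, 6] (all sums mod 13).
  S_0 = Σ v_i r_i = 11·7 + 9·5 + 3·11 + 10·4 + 6·6 = 231 ≡ 10.
  S_1 = Σ v_i α_i r_i = 11·11·7 + 9·4·5 + 3·7·11 + 10·1·4 + 6·12·6 = 1730 ≡ 1.
  α_i^2 mod 13 = [4, 3, 10, 1, 1].
  S_2 = Σ v_i α_i^2 r_i = 11·4·7 + 9·3·5 + 3·10·11 + 10·1·4 + 6·1·6 = 849 ≡ 4.
  S = (10, 1, 4) ≠ 0, so r is not a codeword (an error is present).
Step 3: locate the error. For a single error e at position i, S_ℓ = v_i·e·α_i^ℓ, so α_err = S_1/S_0.
  S_0^{−1} = 10^{−1} = 4 (mod 13), so α_err = 1·4 = 4 ≡ 4 = α_2. Error position i = 2.
  Consistency check: S_2/S_1 = 4·1 = 4 ≡ 4 = α_err ✓ (single-error assumption holds).
Step 4: error magnitude e = S_0/v_2 = S_0·∏_{j≠2}(α_2 − α_j) = 10·3 = 30 ≡ 4 (mod 13).
Step 5: correct position 2: c_2 = r_2 − e = 5 − 4 ≡ 1 (mod 13). Hence c = [7, 1, 11, 4, 6].
  Check: interpolating c through the α_i gives m(x) = 5 + 12·x (degree < 2) with m(α_i) = c_i for every i, so c is indeed a codeword.


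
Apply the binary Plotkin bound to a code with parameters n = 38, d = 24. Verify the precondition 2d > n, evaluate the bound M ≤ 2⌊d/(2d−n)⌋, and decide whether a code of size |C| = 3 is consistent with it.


Plotkin bound M ≤ 4; given |C| = 3 ≤ bound (satisfied).

Check applicability: 2d = 48, n = 38.
2d − n = 10 > 0, so Plotkin applies.
Compute d/(2d−n) = 24/10 ≈ 2.4000.
⌊d/(2d−n)⌋ = 2.
Plotkin bound: M ≤ 2·2 = 4.
Given |C| = 3, check: satisfied.
This |C| is below the Plotkin bound.


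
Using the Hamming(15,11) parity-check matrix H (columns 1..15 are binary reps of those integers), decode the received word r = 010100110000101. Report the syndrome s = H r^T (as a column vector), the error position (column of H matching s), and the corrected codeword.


s = (1, 0, 1, 1)^T, error position = 11, corrected codeword c = 010100110010101

Compute s = H r^T mod 2 one row at a time:
  s_1 = 1 + 0 + 0 + 0 + 0 + 1 + 0 + 1 = 3 ≡ 1 (mod 2).
  s_2 = 1 + 0 + 0 + 1 + 0 + 1 + 0 + 1 = 4 ≡ 0 (mod 2).
  s_3 = 1 + 0 + 0 + 1 + 0 + 0 + 0 + 1 = 3 ≡ 1 (mod 2).
  s_4 = 0 + 0 + 0 + 1 + 0 + 0 + 1 + 1 = 3 ≡ 1 (mod 2).
s = (1, 0, 1, 1)^T — this equals column 11 of H (binary 1011), so error is at position 11.
Correct: flip bit 11 of r = 010100110000101 to get c = 010100110010101.


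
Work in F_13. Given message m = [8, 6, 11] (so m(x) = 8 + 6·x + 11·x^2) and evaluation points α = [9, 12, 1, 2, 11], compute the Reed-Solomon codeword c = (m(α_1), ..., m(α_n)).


c = [4, 0, 12, 12, 1]

Message polynomial: m(x) = 8 + 6·x + 11·x^2 (mod 13).
For each evaluation point α_i, compute m(α_i) mod 13:
  α_1 = 9: Horner steps 11 → 1 → 4, so m(9) = 4.
  α_2 = 12: Horner steps 11 → 8 → 0, so m(12) = 0.
  α_3 = 1: Horner steps 11 → 4 → 12, so m(1) = 12.
  α_4 = 2: Horner steps 11 → 2 → 12, so m(2) = 12.
  α_5 = 11: Horner steps 11 → 10 → 1, so m(11) = 1.
Codeword c = [4, 0, 12, 12, 1] ∈ F_13^5.


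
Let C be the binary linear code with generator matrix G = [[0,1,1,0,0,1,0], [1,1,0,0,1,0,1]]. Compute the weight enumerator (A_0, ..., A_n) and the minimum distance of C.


Weight distribution: A_0 = 1, A_3 = 1, A_4 = 1, A_5 = 1. Minimum distance d = 3.

Enumerate all 2^2 = 4 messages m ∈ F_2^2.
For each, compute codeword c = mG in F_2^7, then tally its weight.
  m = 00 → c = 0000000, weight = 0.
  m = 10 → c = 0110010, weight = 3.
  m = 01 → c = 1100101, weight = 4.
  m = 11 → c = 1010111, weight = 5.
Tally weights:
  weight 0: 1 codewords.
  weight 3: 1 codewords.
  weight 4: 1 codewords.
  weight 5: 1 codewords.
Minimum distance d = smallest w > 0 with A_w > 0 = 3.
Sanity: Σ A_w = 4 = 2^2 = 4 ✓.


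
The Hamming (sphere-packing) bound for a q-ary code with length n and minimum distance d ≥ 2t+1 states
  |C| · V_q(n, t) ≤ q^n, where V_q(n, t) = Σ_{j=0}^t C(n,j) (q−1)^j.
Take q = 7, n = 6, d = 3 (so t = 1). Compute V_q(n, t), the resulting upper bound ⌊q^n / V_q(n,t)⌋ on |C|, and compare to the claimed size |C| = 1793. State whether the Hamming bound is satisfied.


V_q(n, t) = 37, q^n = 117649, Hamming bound = 3179, |C| = 1793 ≤ bound (satisfied).

Step 1: Compute V_q(n, t) = Σ_{j=0}^1 C(n, j) (q−1)^j.
  j = 0: C(6,0)·(6)^0 = 1·1 = 1.
  j = 1: C(6,1)·(6)^1 = 6·6 = 36.
  V_q(n, t) = 1 + 36 = 37.
Step 2: q^n = 7^6 = 117649.
Step 3: Hamming bound ⌊q^n / V_q(n,t)⌋ = ⌊117649/37⌋ = 3179.
Step 4: Compare |C| = 1793 to 3179: satisfied.
The claimed |C| lies below the Hamming bound.


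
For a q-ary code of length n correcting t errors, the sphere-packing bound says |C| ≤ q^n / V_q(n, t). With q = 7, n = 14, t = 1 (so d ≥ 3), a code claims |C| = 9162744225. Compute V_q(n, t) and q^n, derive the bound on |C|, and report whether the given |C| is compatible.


V_q(n, t) = 85, q^n = 678223072849, Hamming bound = 7979094974, |C| = 9162744225 > bound (violated).

Step 1: Compute V_q(n, t) = Σ_{j=0}^1 C(n, j) (q−1)^j.
  j = 0: C(14,0)·(6)^0 = 1·1 = 1.
  j = 1: C(14,1)·(6)^1 = 14·6 = 84.
  V_q(n, t) = 1 + 84 = 85.
Step 2: q^n = 7^14 = 678223072849.
Step 3: Hamming bound ⌊q^n / V_q(n,t)⌋ = ⌊678223072849/85⌋ = 7979094974.
Step 4: Compare |C| = 9162744225 to 7979094974: violated.
The claimed |C| lies above the Hamming bound, so no 7-ary code of length 14 with d ≥ 3 can have 9162744225 codewords.


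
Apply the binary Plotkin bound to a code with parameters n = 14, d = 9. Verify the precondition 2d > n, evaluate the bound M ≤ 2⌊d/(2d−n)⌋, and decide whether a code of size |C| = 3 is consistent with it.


Plotkin bound M ≤ 4; given |C| = 3 ≤ bound (satisfied).

Check applicability: 2d = 18, n = 14.
2d − n = 4 > 0, so Plotkin applies.
Compute d/(2d−n) = 9/4 ≈ 2.2500.
⌊d/(2d−n)⌋ = 2.
Plotkin bound: M ≤ 2·2 = 4.
Given |C| = 3, check: satisfied.
This |C| is below the Plotkin bound.


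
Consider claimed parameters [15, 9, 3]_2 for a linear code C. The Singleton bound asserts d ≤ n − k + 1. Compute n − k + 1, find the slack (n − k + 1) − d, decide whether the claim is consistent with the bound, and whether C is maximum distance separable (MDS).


Singleton RHS = n − k + 1 = 7, slack = 4, bound satisfied, not MDS.

Singleton bound: d ≤ n − k + 1.
Here n = 15, k = 9, so n − k + 1 = 7.
Given d = 3, check d ≤ 7: YES.
Slack = (n − k + 1) − d = 4.
The code is NOT MDS (slack = 4 > 0).
Description: the claimed parameters are [15, 9, 3]_2; such a code would be non-MDS.


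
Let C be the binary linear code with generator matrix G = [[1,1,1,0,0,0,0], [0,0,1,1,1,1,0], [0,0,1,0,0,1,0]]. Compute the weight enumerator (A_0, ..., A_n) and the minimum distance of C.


Weight distribution: A_0 = 1, A_2 = 2, A_3 = 2, A_4 = 1, A_5 = 2. Minimum distance d = 2.

Enumerate all 2^3 = 8 messages m ∈ F_2^3.
For each, compute codeword c = mG in F_2^7, then tally its weight.
  m = 000 → c = 0000000, weight = 0.
  m = 100 → c = 1110000, weight = 3.
  m = 010 → c = 0011110, weight = 4.
  m = 110 → c = 1101110, weight = 5.
  m = 001 → c = 0010010, weight = 2.
  m = 101 → c = 1100010, weight = 3.
  m = 011 → c = 0001100, weight = 2.
  m = 111 → c = 1111100, weight = 5.
Tally weights:
  weight 0: 1 codewords.
  weight 2: 2 codewords.
  weight 3: 2 codewords.
  weight 4: 1 codewords.
  weight 5: 2 codewords.
Minimum distance d = smallest w > 0 with A_w > 0 = 2.
Sanity: Σ A_w = 8 = 2^3 = 8 ✓.


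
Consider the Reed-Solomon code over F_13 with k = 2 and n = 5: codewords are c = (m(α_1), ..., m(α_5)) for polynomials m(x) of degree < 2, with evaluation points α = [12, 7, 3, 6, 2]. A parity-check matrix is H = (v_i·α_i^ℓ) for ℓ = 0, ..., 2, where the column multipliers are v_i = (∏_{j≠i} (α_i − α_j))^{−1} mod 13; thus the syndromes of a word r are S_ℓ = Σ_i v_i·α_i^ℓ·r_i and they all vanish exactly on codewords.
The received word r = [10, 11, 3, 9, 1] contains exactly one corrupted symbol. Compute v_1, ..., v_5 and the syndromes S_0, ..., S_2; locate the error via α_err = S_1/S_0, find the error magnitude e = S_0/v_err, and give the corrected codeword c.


S = (6, 7, 6), error at position 1, error magnitude e = 2, c = [8, 11, 3, 9, 1].

Step 1: column multipliers v_i = (∏_{j≠i}(α_i − α_j))^{−1} mod 13.
  i = 1 (α = 12): (12−7)(12−3)(12−6)(12−2) = 5·9·6·10 = 2700 ≡ 9, so v_1 = 9^{−1} = 3 (mod 13).
  i = 2 (α = 7): (7−12)(7−3)(7−6)(7−2) = (−5)·4·1·5 = −100 ≡ 4, so v_2 = 4^{−1} = 10 (mod 13).
  i = 3 (α = 3): (3−12)(3−7)(3−6)(3−2) = (−9)·(−4)·(−3)·1 = −108 ≡ 9, so v_3 = 9^{−1} = 3 (mod 13).
  i = 4 (α = 6): (6−12)(6−7)(6−3)(6−2) = (−6)·(−1)·3·4 = 72 ≡ 7, so v_4 = 7^{−1} = 2 (mod 13).
  i = 5 (α = 2): (2−12)(2−7)(2−3)(2−6) = (−10)·(−5)·(−1)·(−4) = 200 ≡ 5, so v_5 = 5^{−1} = 8 (mod 13).
  v = [3, 10, 3, 2, 8].
Step 2: syndromes of r = [10, 11, 3, 9, 1] (all sums mod 13).
  S_0 = Σ v_i r_i = 3·10 + 10·11 + 3·3 + 2·9 + 8·1 = 175 ≡ 6.
  S_1 = Σ v_i α_i r_i = 3·12·10 + 10·7·11 + 3·3·3 + 2·6·9 + 8·2·1 = 1281 ≡ 7.
  α_i^2 mod 13 = [1, 10, 9, 10, 4].
  S_2 = Σ v_i α_i^2 r_i = 3·1·10 + 10·10·11 + 3·9·3 + 2·10·9 + 8·4·1 = 1423 ≡ 6.
  S = (6, 7, 6) ≠ 0, so r is not a codeword (an error is present).
Step 3: locate the error. For a single error e at position i, S_ℓ = v_i·e·α_i^ℓ, so α_err = S_1/S_0.
  S_0^{−1} = 6^{−1} = 11 (mod 13), so α_err = 7·11 = 77 ≡ 12 = α_1. Error position i = 1.
  Consistency check: S_2/S_1 = 6·2 = 12 ≡ 12 = α_err ✓ (single-error assumption holds).
Step 4: error magnitude e = S_0/v_1 = S_0·∏_{j≠1}(α_1 − α_j) = 6·9 = 54 ≡ 2 (mod 13).
Step 5: correct position 1: c_1 = r_1 − e = 10 − 2 ≡ 8 (mod 13). Hence c = [8, 11, 3, 9, 1].
  Check: interpolating c through the α_i gives m(x) = 10 + 2·x (degree < 2) with m(α_i) = c_i for every i, so c is indeed a codeword.
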